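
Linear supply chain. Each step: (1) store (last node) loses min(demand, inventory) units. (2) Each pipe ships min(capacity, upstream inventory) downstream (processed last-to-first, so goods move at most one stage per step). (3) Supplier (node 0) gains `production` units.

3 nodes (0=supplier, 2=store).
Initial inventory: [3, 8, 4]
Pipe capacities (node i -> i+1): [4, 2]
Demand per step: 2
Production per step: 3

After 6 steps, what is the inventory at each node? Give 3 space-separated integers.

Step 1: demand=2,sold=2 ship[1->2]=2 ship[0->1]=3 prod=3 -> inv=[3 9 4]
Step 2: demand=2,sold=2 ship[1->2]=2 ship[0->1]=3 prod=3 -> inv=[3 10 4]
Step 3: demand=2,sold=2 ship[1->2]=2 ship[0->1]=3 prod=3 -> inv=[3 11 4]
Step 4: demand=2,sold=2 ship[1->2]=2 ship[0->1]=3 prod=3 -> inv=[3 12 4]
Step 5: demand=2,sold=2 ship[1->2]=2 ship[0->1]=3 prod=3 -> inv=[3 13 4]
Step 6: demand=2,sold=2 ship[1->2]=2 ship[0->1]=3 prod=3 -> inv=[3 14 4]

3 14 4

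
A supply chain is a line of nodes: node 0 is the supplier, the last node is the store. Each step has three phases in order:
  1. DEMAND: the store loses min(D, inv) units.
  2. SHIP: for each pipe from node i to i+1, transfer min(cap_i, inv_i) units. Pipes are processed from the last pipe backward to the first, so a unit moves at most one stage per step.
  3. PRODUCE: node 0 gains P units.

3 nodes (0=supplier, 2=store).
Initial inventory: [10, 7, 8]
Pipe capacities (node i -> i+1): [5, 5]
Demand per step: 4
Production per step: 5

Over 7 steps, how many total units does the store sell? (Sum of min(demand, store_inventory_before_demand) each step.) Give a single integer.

Step 1: sold=4 (running total=4) -> [10 7 9]
Step 2: sold=4 (running total=8) -> [10 7 10]
Step 3: sold=4 (running total=12) -> [10 7 11]
Step 4: sold=4 (running total=16) -> [10 7 12]
Step 5: sold=4 (running total=20) -> [10 7 13]
Step 6: sold=4 (running total=24) -> [10 7 14]
Step 7: sold=4 (running total=28) -> [10 7 15]

Answer: 28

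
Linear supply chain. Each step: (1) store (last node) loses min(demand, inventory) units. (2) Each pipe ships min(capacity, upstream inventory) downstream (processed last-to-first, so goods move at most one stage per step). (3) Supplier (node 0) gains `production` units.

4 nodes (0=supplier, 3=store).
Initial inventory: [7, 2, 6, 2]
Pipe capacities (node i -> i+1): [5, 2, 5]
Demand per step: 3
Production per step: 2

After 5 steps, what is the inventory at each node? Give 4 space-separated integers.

Step 1: demand=3,sold=2 ship[2->3]=5 ship[1->2]=2 ship[0->1]=5 prod=2 -> inv=[4 5 3 5]
Step 2: demand=3,sold=3 ship[2->3]=3 ship[1->2]=2 ship[0->1]=4 prod=2 -> inv=[2 7 2 5]
Step 3: demand=3,sold=3 ship[2->3]=2 ship[1->2]=2 ship[0->1]=2 prod=2 -> inv=[2 7 2 4]
Step 4: demand=3,sold=3 ship[2->3]=2 ship[1->2]=2 ship[0->1]=2 prod=2 -> inv=[2 7 2 3]
Step 5: demand=3,sold=3 ship[2->3]=2 ship[1->2]=2 ship[0->1]=2 prod=2 -> inv=[2 7 2 2]

2 7 2 2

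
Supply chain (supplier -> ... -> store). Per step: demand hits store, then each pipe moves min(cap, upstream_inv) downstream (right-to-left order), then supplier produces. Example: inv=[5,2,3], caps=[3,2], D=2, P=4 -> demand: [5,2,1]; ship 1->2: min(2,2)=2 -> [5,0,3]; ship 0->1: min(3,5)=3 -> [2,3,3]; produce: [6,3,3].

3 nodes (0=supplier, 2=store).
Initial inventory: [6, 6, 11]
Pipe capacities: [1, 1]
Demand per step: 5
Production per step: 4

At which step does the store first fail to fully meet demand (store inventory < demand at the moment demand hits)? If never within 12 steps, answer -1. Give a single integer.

Step 1: demand=5,sold=5 ship[1->2]=1 ship[0->1]=1 prod=4 -> [9 6 7]
Step 2: demand=5,sold=5 ship[1->2]=1 ship[0->1]=1 prod=4 -> [12 6 3]
Step 3: demand=5,sold=3 ship[1->2]=1 ship[0->1]=1 prod=4 -> [15 6 1]
Step 4: demand=5,sold=1 ship[1->2]=1 ship[0->1]=1 prod=4 -> [18 6 1]
Step 5: demand=5,sold=1 ship[1->2]=1 ship[0->1]=1 prod=4 -> [21 6 1]
Step 6: demand=5,sold=1 ship[1->2]=1 ship[0->1]=1 prod=4 -> [24 6 1]
Step 7: demand=5,sold=1 ship[1->2]=1 ship[0->1]=1 prod=4 -> [27 6 1]
Step 8: demand=5,sold=1 ship[1->2]=1 ship[0->1]=1 prod=4 -> [30 6 1]
Step 9: demand=5,sold=1 ship[1->2]=1 ship[0->1]=1 prod=4 -> [33 6 1]
Step 10: demand=5,sold=1 ship[1->2]=1 ship[0->1]=1 prod=4 -> [36 6 1]
Step 11: demand=5,sold=1 ship[1->2]=1 ship[0->1]=1 prod=4 -> [39 6 1]
Step 12: demand=5,sold=1 ship[1->2]=1 ship[0->1]=1 prod=4 -> [42 6 1]
First stockout at step 3

3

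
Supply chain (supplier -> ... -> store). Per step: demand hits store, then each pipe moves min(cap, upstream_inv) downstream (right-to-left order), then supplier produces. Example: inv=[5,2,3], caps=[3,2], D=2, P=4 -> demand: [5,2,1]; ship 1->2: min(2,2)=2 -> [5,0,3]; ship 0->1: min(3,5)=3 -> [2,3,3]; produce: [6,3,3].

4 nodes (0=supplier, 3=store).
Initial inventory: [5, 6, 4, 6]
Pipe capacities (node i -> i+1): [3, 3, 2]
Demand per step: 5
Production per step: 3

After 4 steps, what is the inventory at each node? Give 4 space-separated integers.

Step 1: demand=5,sold=5 ship[2->3]=2 ship[1->2]=3 ship[0->1]=3 prod=3 -> inv=[5 6 5 3]
Step 2: demand=5,sold=3 ship[2->3]=2 ship[1->2]=3 ship[0->1]=3 prod=3 -> inv=[5 6 6 2]
Step 3: demand=5,sold=2 ship[2->3]=2 ship[1->2]=3 ship[0->1]=3 prod=3 -> inv=[5 6 7 2]
Step 4: demand=5,sold=2 ship[2->3]=2 ship[1->2]=3 ship[0->1]=3 prod=3 -> inv=[5 6 8 2]

5 6 8 2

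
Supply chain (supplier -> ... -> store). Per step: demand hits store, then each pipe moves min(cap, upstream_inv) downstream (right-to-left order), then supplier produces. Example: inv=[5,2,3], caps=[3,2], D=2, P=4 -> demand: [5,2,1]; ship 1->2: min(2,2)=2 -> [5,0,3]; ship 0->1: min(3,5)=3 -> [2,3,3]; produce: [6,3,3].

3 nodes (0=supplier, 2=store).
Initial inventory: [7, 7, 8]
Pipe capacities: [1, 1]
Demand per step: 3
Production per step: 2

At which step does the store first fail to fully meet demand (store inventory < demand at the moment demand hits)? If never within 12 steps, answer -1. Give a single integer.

Step 1: demand=3,sold=3 ship[1->2]=1 ship[0->1]=1 prod=2 -> [8 7 6]
Step 2: demand=3,sold=3 ship[1->2]=1 ship[0->1]=1 prod=2 -> [9 7 4]
Step 3: demand=3,sold=3 ship[1->2]=1 ship[0->1]=1 prod=2 -> [10 7 2]
Step 4: demand=3,sold=2 ship[1->2]=1 ship[0->1]=1 prod=2 -> [11 7 1]
Step 5: demand=3,sold=1 ship[1->2]=1 ship[0->1]=1 prod=2 -> [12 7 1]
Step 6: demand=3,sold=1 ship[1->2]=1 ship[0->1]=1 prod=2 -> [13 7 1]
Step 7: demand=3,sold=1 ship[1->2]=1 ship[0->1]=1 prod=2 -> [14 7 1]
Step 8: demand=3,sold=1 ship[1->2]=1 ship[0->1]=1 prod=2 -> [15 7 1]
Step 9: demand=3,sold=1 ship[1->2]=1 ship[0->1]=1 prod=2 -> [16 7 1]
Step 10: demand=3,sold=1 ship[1->2]=1 ship[0->1]=1 prod=2 -> [17 7 1]
Step 11: demand=3,sold=1 ship[1->2]=1 ship[0->1]=1 prod=2 -> [18 7 1]
Step 12: demand=3,sold=1 ship[1->2]=1 ship[0->1]=1 prod=2 -> [19 7 1]
First stockout at step 4

4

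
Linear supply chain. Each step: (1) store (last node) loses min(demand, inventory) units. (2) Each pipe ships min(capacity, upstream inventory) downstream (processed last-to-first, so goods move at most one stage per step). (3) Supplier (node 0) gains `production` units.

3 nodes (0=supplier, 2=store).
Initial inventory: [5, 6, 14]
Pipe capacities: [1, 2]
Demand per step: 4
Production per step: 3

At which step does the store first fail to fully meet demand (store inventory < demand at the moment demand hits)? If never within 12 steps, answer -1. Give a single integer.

Step 1: demand=4,sold=4 ship[1->2]=2 ship[0->1]=1 prod=3 -> [7 5 12]
Step 2: demand=4,sold=4 ship[1->2]=2 ship[0->1]=1 prod=3 -> [9 4 10]
Step 3: demand=4,sold=4 ship[1->2]=2 ship[0->1]=1 prod=3 -> [11 3 8]
Step 4: demand=4,sold=4 ship[1->2]=2 ship[0->1]=1 prod=3 -> [13 2 6]
Step 5: demand=4,sold=4 ship[1->2]=2 ship[0->1]=1 prod=3 -> [15 1 4]
Step 6: demand=4,sold=4 ship[1->2]=1 ship[0->1]=1 prod=3 -> [17 1 1]
Step 7: demand=4,sold=1 ship[1->2]=1 ship[0->1]=1 prod=3 -> [19 1 1]
Step 8: demand=4,sold=1 ship[1->2]=1 ship[0->1]=1 prod=3 -> [21 1 1]
Step 9: demand=4,sold=1 ship[1->2]=1 ship[0->1]=1 prod=3 -> [23 1 1]
Step 10: demand=4,sold=1 ship[1->2]=1 ship[0->1]=1 prod=3 -> [25 1 1]
Step 11: demand=4,sold=1 ship[1->2]=1 ship[0->1]=1 prod=3 -> [27 1 1]
Step 12: demand=4,sold=1 ship[1->2]=1 ship[0->1]=1 prod=3 -> [29 1 1]
First stockout at step 7

7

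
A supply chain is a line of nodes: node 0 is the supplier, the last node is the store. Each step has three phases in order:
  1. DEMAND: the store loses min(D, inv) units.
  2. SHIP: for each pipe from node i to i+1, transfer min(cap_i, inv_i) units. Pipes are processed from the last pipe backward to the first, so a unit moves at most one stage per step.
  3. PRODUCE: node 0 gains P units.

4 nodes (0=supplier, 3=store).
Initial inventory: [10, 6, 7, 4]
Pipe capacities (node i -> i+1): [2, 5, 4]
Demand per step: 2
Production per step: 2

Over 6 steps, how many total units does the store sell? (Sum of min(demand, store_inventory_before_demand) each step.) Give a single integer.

Answer: 12

Derivation:
Step 1: sold=2 (running total=2) -> [10 3 8 6]
Step 2: sold=2 (running total=4) -> [10 2 7 8]
Step 3: sold=2 (running total=6) -> [10 2 5 10]
Step 4: sold=2 (running total=8) -> [10 2 3 12]
Step 5: sold=2 (running total=10) -> [10 2 2 13]
Step 6: sold=2 (running total=12) -> [10 2 2 13]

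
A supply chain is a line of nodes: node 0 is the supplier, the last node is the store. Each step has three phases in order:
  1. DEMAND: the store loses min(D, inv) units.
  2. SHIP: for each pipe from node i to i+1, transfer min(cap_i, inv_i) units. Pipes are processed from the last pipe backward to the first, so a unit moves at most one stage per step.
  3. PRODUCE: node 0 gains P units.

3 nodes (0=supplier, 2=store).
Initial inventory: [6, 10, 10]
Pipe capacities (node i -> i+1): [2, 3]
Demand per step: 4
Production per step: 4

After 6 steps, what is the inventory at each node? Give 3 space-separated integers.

Step 1: demand=4,sold=4 ship[1->2]=3 ship[0->1]=2 prod=4 -> inv=[8 9 9]
Step 2: demand=4,sold=4 ship[1->2]=3 ship[0->1]=2 prod=4 -> inv=[10 8 8]
Step 3: demand=4,sold=4 ship[1->2]=3 ship[0->1]=2 prod=4 -> inv=[12 7 7]
Step 4: demand=4,sold=4 ship[1->2]=3 ship[0->1]=2 prod=4 -> inv=[14 6 6]
Step 5: demand=4,sold=4 ship[1->2]=3 ship[0->1]=2 prod=4 -> inv=[16 5 5]
Step 6: demand=4,sold=4 ship[1->2]=3 ship[0->1]=2 prod=4 -> inv=[18 4 4]

18 4 4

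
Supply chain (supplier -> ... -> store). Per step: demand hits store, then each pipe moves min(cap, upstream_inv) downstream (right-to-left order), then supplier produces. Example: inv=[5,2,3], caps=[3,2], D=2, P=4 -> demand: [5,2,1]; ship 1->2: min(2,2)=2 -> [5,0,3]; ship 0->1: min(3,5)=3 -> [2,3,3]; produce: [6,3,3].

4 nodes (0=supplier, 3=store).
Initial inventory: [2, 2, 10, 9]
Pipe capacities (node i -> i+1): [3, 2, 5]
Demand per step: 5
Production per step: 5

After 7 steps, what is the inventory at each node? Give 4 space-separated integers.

Step 1: demand=5,sold=5 ship[2->3]=5 ship[1->2]=2 ship[0->1]=2 prod=5 -> inv=[5 2 7 9]
Step 2: demand=5,sold=5 ship[2->3]=5 ship[1->2]=2 ship[0->1]=3 prod=5 -> inv=[7 3 4 9]
Step 3: demand=5,sold=5 ship[2->3]=4 ship[1->2]=2 ship[0->1]=3 prod=5 -> inv=[9 4 2 8]
Step 4: demand=5,sold=5 ship[2->3]=2 ship[1->2]=2 ship[0->1]=3 prod=5 -> inv=[11 5 2 5]
Step 5: demand=5,sold=5 ship[2->3]=2 ship[1->2]=2 ship[0->1]=3 prod=5 -> inv=[13 6 2 2]
Step 6: demand=5,sold=2 ship[2->3]=2 ship[1->2]=2 ship[0->1]=3 prod=5 -> inv=[15 7 2 2]
Step 7: demand=5,sold=2 ship[2->3]=2 ship[1->2]=2 ship[0->1]=3 prod=5 -> inv=[17 8 2 2]

17 8 2 2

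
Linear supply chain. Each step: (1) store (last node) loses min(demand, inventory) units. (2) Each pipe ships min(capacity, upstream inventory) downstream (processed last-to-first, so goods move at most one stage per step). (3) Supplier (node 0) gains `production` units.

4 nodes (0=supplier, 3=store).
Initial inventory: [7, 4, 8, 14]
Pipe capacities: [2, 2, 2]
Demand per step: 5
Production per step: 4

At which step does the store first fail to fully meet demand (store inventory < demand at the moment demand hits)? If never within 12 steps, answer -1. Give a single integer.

Step 1: demand=5,sold=5 ship[2->3]=2 ship[1->2]=2 ship[0->1]=2 prod=4 -> [9 4 8 11]
Step 2: demand=5,sold=5 ship[2->3]=2 ship[1->2]=2 ship[0->1]=2 prod=4 -> [11 4 8 8]
Step 3: demand=5,sold=5 ship[2->3]=2 ship[1->2]=2 ship[0->1]=2 prod=4 -> [13 4 8 5]
Step 4: demand=5,sold=5 ship[2->3]=2 ship[1->2]=2 ship[0->1]=2 prod=4 -> [15 4 8 2]
Step 5: demand=5,sold=2 ship[2->3]=2 ship[1->2]=2 ship[0->1]=2 prod=4 -> [17 4 8 2]
Step 6: demand=5,sold=2 ship[2->3]=2 ship[1->2]=2 ship[0->1]=2 prod=4 -> [19 4 8 2]
Step 7: demand=5,sold=2 ship[2->3]=2 ship[1->2]=2 ship[0->1]=2 prod=4 -> [21 4 8 2]
Step 8: demand=5,sold=2 ship[2->3]=2 ship[1->2]=2 ship[0->1]=2 prod=4 -> [23 4 8 2]
Step 9: demand=5,sold=2 ship[2->3]=2 ship[1->2]=2 ship[0->1]=2 prod=4 -> [25 4 8 2]
Step 10: demand=5,sold=2 ship[2->3]=2 ship[1->2]=2 ship[0->1]=2 prod=4 -> [27 4 8 2]
Step 11: demand=5,sold=2 ship[2->3]=2 ship[1->2]=2 ship[0->1]=2 prod=4 -> [29 4 8 2]
Step 12: demand=5,sold=2 ship[2->3]=2 ship[1->2]=2 ship[0->1]=2 prod=4 -> [31 4 8 2]
First stockout at step 5

5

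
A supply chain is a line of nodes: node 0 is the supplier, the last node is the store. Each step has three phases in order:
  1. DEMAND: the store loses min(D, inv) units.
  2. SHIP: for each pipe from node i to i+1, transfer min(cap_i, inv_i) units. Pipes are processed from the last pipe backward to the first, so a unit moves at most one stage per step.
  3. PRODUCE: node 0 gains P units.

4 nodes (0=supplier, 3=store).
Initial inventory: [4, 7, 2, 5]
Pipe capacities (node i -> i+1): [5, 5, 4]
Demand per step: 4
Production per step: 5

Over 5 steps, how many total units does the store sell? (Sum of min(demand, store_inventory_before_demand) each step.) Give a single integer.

Answer: 19

Derivation:
Step 1: sold=4 (running total=4) -> [5 6 5 3]
Step 2: sold=3 (running total=7) -> [5 6 6 4]
Step 3: sold=4 (running total=11) -> [5 6 7 4]
Step 4: sold=4 (running total=15) -> [5 6 8 4]
Step 5: sold=4 (running total=19) -> [5 6 9 4]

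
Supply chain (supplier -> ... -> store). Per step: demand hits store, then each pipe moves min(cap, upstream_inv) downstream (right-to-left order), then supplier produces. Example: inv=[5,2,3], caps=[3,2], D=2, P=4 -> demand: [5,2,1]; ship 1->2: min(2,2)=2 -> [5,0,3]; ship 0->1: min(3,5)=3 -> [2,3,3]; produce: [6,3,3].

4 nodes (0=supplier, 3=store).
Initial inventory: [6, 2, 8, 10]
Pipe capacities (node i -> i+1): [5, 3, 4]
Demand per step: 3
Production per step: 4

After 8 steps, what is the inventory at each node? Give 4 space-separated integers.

Step 1: demand=3,sold=3 ship[2->3]=4 ship[1->2]=2 ship[0->1]=5 prod=4 -> inv=[5 5 6 11]
Step 2: demand=3,sold=3 ship[2->3]=4 ship[1->2]=3 ship[0->1]=5 prod=4 -> inv=[4 7 5 12]
Step 3: demand=3,sold=3 ship[2->3]=4 ship[1->2]=3 ship[0->1]=4 prod=4 -> inv=[4 8 4 13]
Step 4: demand=3,sold=3 ship[2->3]=4 ship[1->2]=3 ship[0->1]=4 prod=4 -> inv=[4 9 3 14]
Step 5: demand=3,sold=3 ship[2->3]=3 ship[1->2]=3 ship[0->1]=4 prod=4 -> inv=[4 10 3 14]
Step 6: demand=3,sold=3 ship[2->3]=3 ship[1->2]=3 ship[0->1]=4 prod=4 -> inv=[4 11 3 14]
Step 7: demand=3,sold=3 ship[2->3]=3 ship[1->2]=3 ship[0->1]=4 prod=4 -> inv=[4 12 3 14]
Step 8: demand=3,sold=3 ship[2->3]=3 ship[1->2]=3 ship[0->1]=4 prod=4 -> inv=[4 13 3 14]

4 13 3 14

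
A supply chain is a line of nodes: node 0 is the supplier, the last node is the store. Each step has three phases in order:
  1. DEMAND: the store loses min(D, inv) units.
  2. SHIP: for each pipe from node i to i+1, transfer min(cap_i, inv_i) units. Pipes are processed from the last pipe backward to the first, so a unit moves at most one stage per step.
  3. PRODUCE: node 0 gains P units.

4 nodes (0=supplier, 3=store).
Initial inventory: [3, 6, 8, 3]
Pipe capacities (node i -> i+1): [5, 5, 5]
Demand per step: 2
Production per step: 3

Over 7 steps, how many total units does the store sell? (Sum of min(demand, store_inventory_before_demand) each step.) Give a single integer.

Answer: 14

Derivation:
Step 1: sold=2 (running total=2) -> [3 4 8 6]
Step 2: sold=2 (running total=4) -> [3 3 7 9]
Step 3: sold=2 (running total=6) -> [3 3 5 12]
Step 4: sold=2 (running total=8) -> [3 3 3 15]
Step 5: sold=2 (running total=10) -> [3 3 3 16]
Step 6: sold=2 (running total=12) -> [3 3 3 17]
Step 7: sold=2 (running total=14) -> [3 3 3 18]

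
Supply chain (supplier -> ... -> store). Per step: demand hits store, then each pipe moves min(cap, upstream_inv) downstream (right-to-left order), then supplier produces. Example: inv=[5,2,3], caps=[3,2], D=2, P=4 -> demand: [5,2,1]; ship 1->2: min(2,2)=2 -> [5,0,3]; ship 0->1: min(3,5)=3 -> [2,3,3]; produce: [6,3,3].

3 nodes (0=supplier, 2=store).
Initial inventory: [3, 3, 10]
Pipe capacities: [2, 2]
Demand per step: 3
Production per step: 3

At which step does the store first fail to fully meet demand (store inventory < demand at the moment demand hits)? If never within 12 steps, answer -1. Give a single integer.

Step 1: demand=3,sold=3 ship[1->2]=2 ship[0->1]=2 prod=3 -> [4 3 9]
Step 2: demand=3,sold=3 ship[1->2]=2 ship[0->1]=2 prod=3 -> [5 3 8]
Step 3: demand=3,sold=3 ship[1->2]=2 ship[0->1]=2 prod=3 -> [6 3 7]
Step 4: demand=3,sold=3 ship[1->2]=2 ship[0->1]=2 prod=3 -> [7 3 6]
Step 5: demand=3,sold=3 ship[1->2]=2 ship[0->1]=2 prod=3 -> [8 3 5]
Step 6: demand=3,sold=3 ship[1->2]=2 ship[0->1]=2 prod=3 -> [9 3 4]
Step 7: demand=3,sold=3 ship[1->2]=2 ship[0->1]=2 prod=3 -> [10 3 3]
Step 8: demand=3,sold=3 ship[1->2]=2 ship[0->1]=2 prod=3 -> [11 3 2]
Step 9: demand=3,sold=2 ship[1->2]=2 ship[0->1]=2 prod=3 -> [12 3 2]
Step 10: demand=3,sold=2 ship[1->2]=2 ship[0->1]=2 prod=3 -> [13 3 2]
Step 11: demand=3,sold=2 ship[1->2]=2 ship[0->1]=2 prod=3 -> [14 3 2]
Step 12: demand=3,sold=2 ship[1->2]=2 ship[0->1]=2 prod=3 -> [15 3 2]
First stockout at step 9

9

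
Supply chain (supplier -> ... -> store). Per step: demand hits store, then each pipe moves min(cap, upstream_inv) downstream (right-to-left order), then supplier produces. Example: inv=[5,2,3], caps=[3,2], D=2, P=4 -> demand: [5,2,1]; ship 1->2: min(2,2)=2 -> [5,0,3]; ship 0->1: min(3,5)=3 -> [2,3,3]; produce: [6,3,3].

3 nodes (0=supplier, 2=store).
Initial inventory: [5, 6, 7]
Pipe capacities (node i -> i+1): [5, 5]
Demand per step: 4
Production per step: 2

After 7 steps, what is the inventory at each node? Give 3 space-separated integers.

Step 1: demand=4,sold=4 ship[1->2]=5 ship[0->1]=5 prod=2 -> inv=[2 6 8]
Step 2: demand=4,sold=4 ship[1->2]=5 ship[0->1]=2 prod=2 -> inv=[2 3 9]
Step 3: demand=4,sold=4 ship[1->2]=3 ship[0->1]=2 prod=2 -> inv=[2 2 8]
Step 4: demand=4,sold=4 ship[1->2]=2 ship[0->1]=2 prod=2 -> inv=[2 2 6]
Step 5: demand=4,sold=4 ship[1->2]=2 ship[0->1]=2 prod=2 -> inv=[2 2 4]
Step 6: demand=4,sold=4 ship[1->2]=2 ship[0->1]=2 prod=2 -> inv=[2 2 2]
Step 7: demand=4,sold=2 ship[1->2]=2 ship[0->1]=2 prod=2 -> inv=[2 2 2]

2 2 2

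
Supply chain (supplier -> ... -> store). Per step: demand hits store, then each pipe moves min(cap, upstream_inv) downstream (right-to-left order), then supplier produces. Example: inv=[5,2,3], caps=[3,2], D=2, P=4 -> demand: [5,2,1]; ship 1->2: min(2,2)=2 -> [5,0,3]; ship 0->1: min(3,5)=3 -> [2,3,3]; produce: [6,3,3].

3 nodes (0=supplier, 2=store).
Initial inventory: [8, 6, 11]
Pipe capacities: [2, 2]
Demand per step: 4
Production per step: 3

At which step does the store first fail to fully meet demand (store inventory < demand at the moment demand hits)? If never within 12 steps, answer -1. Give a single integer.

Step 1: demand=4,sold=4 ship[1->2]=2 ship[0->1]=2 prod=3 -> [9 6 9]
Step 2: demand=4,sold=4 ship[1->2]=2 ship[0->1]=2 prod=3 -> [10 6 7]
Step 3: demand=4,sold=4 ship[1->2]=2 ship[0->1]=2 prod=3 -> [11 6 5]
Step 4: demand=4,sold=4 ship[1->2]=2 ship[0->1]=2 prod=3 -> [12 6 3]
Step 5: demand=4,sold=3 ship[1->2]=2 ship[0->1]=2 prod=3 -> [13 6 2]
Step 6: demand=4,sold=2 ship[1->2]=2 ship[0->1]=2 prod=3 -> [14 6 2]
Step 7: demand=4,sold=2 ship[1->2]=2 ship[0->1]=2 prod=3 -> [15 6 2]
Step 8: demand=4,sold=2 ship[1->2]=2 ship[0->1]=2 prod=3 -> [16 6 2]
Step 9: demand=4,sold=2 ship[1->2]=2 ship[0->1]=2 prod=3 -> [17 6 2]
Step 10: demand=4,sold=2 ship[1->2]=2 ship[0->1]=2 prod=3 -> [18 6 2]
Step 11: demand=4,sold=2 ship[1->2]=2 ship[0->1]=2 prod=3 -> [19 6 2]
Step 12: demand=4,sold=2 ship[1->2]=2 ship[0->1]=2 prod=3 -> [20 6 2]
First stockout at step 5

5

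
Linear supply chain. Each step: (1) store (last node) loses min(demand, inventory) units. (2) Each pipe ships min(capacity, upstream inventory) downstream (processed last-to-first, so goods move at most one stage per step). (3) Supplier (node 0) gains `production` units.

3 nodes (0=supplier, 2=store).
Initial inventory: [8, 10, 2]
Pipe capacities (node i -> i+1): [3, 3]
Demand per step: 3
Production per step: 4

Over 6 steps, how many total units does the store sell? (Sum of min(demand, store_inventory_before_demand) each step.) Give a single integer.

Answer: 17

Derivation:
Step 1: sold=2 (running total=2) -> [9 10 3]
Step 2: sold=3 (running total=5) -> [10 10 3]
Step 3: sold=3 (running total=8) -> [11 10 3]
Step 4: sold=3 (running total=11) -> [12 10 3]
Step 5: sold=3 (running total=14) -> [13 10 3]
Step 6: sold=3 (running total=17) -> [14 10 3]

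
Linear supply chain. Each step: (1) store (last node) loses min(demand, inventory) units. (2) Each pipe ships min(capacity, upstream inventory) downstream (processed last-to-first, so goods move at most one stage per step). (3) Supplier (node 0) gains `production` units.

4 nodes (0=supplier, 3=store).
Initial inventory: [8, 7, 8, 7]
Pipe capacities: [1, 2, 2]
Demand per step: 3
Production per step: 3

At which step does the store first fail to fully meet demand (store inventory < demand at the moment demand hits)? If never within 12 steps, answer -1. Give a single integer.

Step 1: demand=3,sold=3 ship[2->3]=2 ship[1->2]=2 ship[0->1]=1 prod=3 -> [10 6 8 6]
Step 2: demand=3,sold=3 ship[2->3]=2 ship[1->2]=2 ship[0->1]=1 prod=3 -> [12 5 8 5]
Step 3: demand=3,sold=3 ship[2->3]=2 ship[1->2]=2 ship[0->1]=1 prod=3 -> [14 4 8 4]
Step 4: demand=3,sold=3 ship[2->3]=2 ship[1->2]=2 ship[0->1]=1 prod=3 -> [16 3 8 3]
Step 5: demand=3,sold=3 ship[2->3]=2 ship[1->2]=2 ship[0->1]=1 prod=3 -> [18 2 8 2]
Step 6: demand=3,sold=2 ship[2->3]=2 ship[1->2]=2 ship[0->1]=1 prod=3 -> [20 1 8 2]
Step 7: demand=3,sold=2 ship[2->3]=2 ship[1->2]=1 ship[0->1]=1 prod=3 -> [22 1 7 2]
Step 8: demand=3,sold=2 ship[2->3]=2 ship[1->2]=1 ship[0->1]=1 prod=3 -> [24 1 6 2]
Step 9: demand=3,sold=2 ship[2->3]=2 ship[1->2]=1 ship[0->1]=1 prod=3 -> [26 1 5 2]
Step 10: demand=3,sold=2 ship[2->3]=2 ship[1->2]=1 ship[0->1]=1 prod=3 -> [28 1 4 2]
Step 11: demand=3,sold=2 ship[2->3]=2 ship[1->2]=1 ship[0->1]=1 prod=3 -> [30 1 3 2]
Step 12: demand=3,sold=2 ship[2->3]=2 ship[1->2]=1 ship[0->1]=1 prod=3 -> [32 1 2 2]
First stockout at step 6

6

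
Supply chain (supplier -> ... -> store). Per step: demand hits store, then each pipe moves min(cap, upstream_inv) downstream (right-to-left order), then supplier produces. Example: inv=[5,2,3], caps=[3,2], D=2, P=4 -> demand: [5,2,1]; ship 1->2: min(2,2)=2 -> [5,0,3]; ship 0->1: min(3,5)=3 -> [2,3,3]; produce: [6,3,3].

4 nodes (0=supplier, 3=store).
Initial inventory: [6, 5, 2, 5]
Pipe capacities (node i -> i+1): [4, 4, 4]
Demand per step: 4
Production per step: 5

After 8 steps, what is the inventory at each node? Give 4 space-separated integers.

Step 1: demand=4,sold=4 ship[2->3]=2 ship[1->2]=4 ship[0->1]=4 prod=5 -> inv=[7 5 4 3]
Step 2: demand=4,sold=3 ship[2->3]=4 ship[1->2]=4 ship[0->1]=4 prod=5 -> inv=[8 5 4 4]
Step 3: demand=4,sold=4 ship[2->3]=4 ship[1->2]=4 ship[0->1]=4 prod=5 -> inv=[9 5 4 4]
Step 4: demand=4,sold=4 ship[2->3]=4 ship[1->2]=4 ship[0->1]=4 prod=5 -> inv=[10 5 4 4]
Step 5: demand=4,sold=4 ship[2->3]=4 ship[1->2]=4 ship[0->1]=4 prod=5 -> inv=[11 5 4 4]
Step 6: demand=4,sold=4 ship[2->3]=4 ship[1->2]=4 ship[0->1]=4 prod=5 -> inv=[12 5 4 4]
Step 7: demand=4,sold=4 ship[2->3]=4 ship[1->2]=4 ship[0->1]=4 prod=5 -> inv=[13 5 4 4]
Step 8: demand=4,sold=4 ship[2->3]=4 ship[1->2]=4 ship[0->1]=4 prod=5 -> inv=[14 5 4 4]

14 5 4 4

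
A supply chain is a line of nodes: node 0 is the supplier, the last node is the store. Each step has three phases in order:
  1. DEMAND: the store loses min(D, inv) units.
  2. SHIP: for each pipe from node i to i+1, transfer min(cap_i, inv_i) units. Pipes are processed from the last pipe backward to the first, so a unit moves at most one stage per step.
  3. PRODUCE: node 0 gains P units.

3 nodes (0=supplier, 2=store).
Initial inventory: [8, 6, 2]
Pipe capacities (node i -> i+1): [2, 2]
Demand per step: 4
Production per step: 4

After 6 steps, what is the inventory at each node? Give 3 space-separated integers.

Step 1: demand=4,sold=2 ship[1->2]=2 ship[0->1]=2 prod=4 -> inv=[10 6 2]
Step 2: demand=4,sold=2 ship[1->2]=2 ship[0->1]=2 prod=4 -> inv=[12 6 2]
Step 3: demand=4,sold=2 ship[1->2]=2 ship[0->1]=2 prod=4 -> inv=[14 6 2]
Step 4: demand=4,sold=2 ship[1->2]=2 ship[0->1]=2 prod=4 -> inv=[16 6 2]
Step 5: demand=4,sold=2 ship[1->2]=2 ship[0->1]=2 prod=4 -> inv=[18 6 2]
Step 6: demand=4,sold=2 ship[1->2]=2 ship[0->1]=2 prod=4 -> inv=[20 6 2]

20 6 2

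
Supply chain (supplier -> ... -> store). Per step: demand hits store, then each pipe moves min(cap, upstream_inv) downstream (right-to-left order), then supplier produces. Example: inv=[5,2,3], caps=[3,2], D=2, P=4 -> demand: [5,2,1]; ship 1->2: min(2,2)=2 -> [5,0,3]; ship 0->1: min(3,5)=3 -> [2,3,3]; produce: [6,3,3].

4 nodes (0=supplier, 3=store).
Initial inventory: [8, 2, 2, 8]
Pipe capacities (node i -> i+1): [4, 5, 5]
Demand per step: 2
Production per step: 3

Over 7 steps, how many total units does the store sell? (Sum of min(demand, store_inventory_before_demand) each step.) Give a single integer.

Answer: 14

Derivation:
Step 1: sold=2 (running total=2) -> [7 4 2 8]
Step 2: sold=2 (running total=4) -> [6 4 4 8]
Step 3: sold=2 (running total=6) -> [5 4 4 10]
Step 4: sold=2 (running total=8) -> [4 4 4 12]
Step 5: sold=2 (running total=10) -> [3 4 4 14]
Step 6: sold=2 (running total=12) -> [3 3 4 16]
Step 7: sold=2 (running total=14) -> [3 3 3 18]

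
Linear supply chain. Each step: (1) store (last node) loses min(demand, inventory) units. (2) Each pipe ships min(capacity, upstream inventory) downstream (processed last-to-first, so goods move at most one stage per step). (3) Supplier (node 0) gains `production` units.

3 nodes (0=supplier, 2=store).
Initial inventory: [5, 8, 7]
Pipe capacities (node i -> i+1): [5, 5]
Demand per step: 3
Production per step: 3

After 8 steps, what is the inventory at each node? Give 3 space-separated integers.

Step 1: demand=3,sold=3 ship[1->2]=5 ship[0->1]=5 prod=3 -> inv=[3 8 9]
Step 2: demand=3,sold=3 ship[1->2]=5 ship[0->1]=3 prod=3 -> inv=[3 6 11]
Step 3: demand=3,sold=3 ship[1->2]=5 ship[0->1]=3 prod=3 -> inv=[3 4 13]
Step 4: demand=3,sold=3 ship[1->2]=4 ship[0->1]=3 prod=3 -> inv=[3 3 14]
Step 5: demand=3,sold=3 ship[1->2]=3 ship[0->1]=3 prod=3 -> inv=[3 3 14]
Step 6: demand=3,sold=3 ship[1->2]=3 ship[0->1]=3 prod=3 -> inv=[3 3 14]
Step 7: demand=3,sold=3 ship[1->2]=3 ship[0->1]=3 prod=3 -> inv=[3 3 14]
Step 8: demand=3,sold=3 ship[1->2]=3 ship[0->1]=3 prod=3 -> inv=[3 3 14]

3 3 14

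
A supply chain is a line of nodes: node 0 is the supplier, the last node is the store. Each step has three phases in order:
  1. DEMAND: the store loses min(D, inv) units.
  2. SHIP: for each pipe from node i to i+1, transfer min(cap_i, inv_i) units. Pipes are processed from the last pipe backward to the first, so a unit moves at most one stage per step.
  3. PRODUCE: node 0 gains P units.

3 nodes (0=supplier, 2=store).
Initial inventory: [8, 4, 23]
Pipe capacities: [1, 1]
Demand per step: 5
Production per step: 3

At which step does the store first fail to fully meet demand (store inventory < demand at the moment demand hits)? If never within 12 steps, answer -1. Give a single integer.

Step 1: demand=5,sold=5 ship[1->2]=1 ship[0->1]=1 prod=3 -> [10 4 19]
Step 2: demand=5,sold=5 ship[1->2]=1 ship[0->1]=1 prod=3 -> [12 4 15]
Step 3: demand=5,sold=5 ship[1->2]=1 ship[0->1]=1 prod=3 -> [14 4 11]
Step 4: demand=5,sold=5 ship[1->2]=1 ship[0->1]=1 prod=3 -> [16 4 7]
Step 5: demand=5,sold=5 ship[1->2]=1 ship[0->1]=1 prod=3 -> [18 4 3]
Step 6: demand=5,sold=3 ship[1->2]=1 ship[0->1]=1 prod=3 -> [20 4 1]
Step 7: demand=5,sold=1 ship[1->2]=1 ship[0->1]=1 prod=3 -> [22 4 1]
Step 8: demand=5,sold=1 ship[1->2]=1 ship[0->1]=1 prod=3 -> [24 4 1]
Step 9: demand=5,sold=1 ship[1->2]=1 ship[0->1]=1 prod=3 -> [26 4 1]
Step 10: demand=5,sold=1 ship[1->2]=1 ship[0->1]=1 prod=3 -> [28 4 1]
Step 11: demand=5,sold=1 ship[1->2]=1 ship[0->1]=1 prod=3 -> [30 4 1]
Step 12: demand=5,sold=1 ship[1->2]=1 ship[0->1]=1 prod=3 -> [32 4 1]
First stockout at step 6

6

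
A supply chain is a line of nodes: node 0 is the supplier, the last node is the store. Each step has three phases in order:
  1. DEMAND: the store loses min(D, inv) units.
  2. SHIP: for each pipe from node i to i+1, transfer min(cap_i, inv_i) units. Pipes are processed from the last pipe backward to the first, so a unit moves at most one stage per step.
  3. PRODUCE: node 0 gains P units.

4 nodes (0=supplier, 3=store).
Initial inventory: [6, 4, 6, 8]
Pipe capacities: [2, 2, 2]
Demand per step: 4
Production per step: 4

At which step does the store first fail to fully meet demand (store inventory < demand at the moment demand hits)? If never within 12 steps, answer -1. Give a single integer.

Step 1: demand=4,sold=4 ship[2->3]=2 ship[1->2]=2 ship[0->1]=2 prod=4 -> [8 4 6 6]
Step 2: demand=4,sold=4 ship[2->3]=2 ship[1->2]=2 ship[0->1]=2 prod=4 -> [10 4 6 4]
Step 3: demand=4,sold=4 ship[2->3]=2 ship[1->2]=2 ship[0->1]=2 prod=4 -> [12 4 6 2]
Step 4: demand=4,sold=2 ship[2->3]=2 ship[1->2]=2 ship[0->1]=2 prod=4 -> [14 4 6 2]
Step 5: demand=4,sold=2 ship[2->3]=2 ship[1->2]=2 ship[0->1]=2 prod=4 -> [16 4 6 2]
Step 6: demand=4,sold=2 ship[2->3]=2 ship[1->2]=2 ship[0->1]=2 prod=4 -> [18 4 6 2]
Step 7: demand=4,sold=2 ship[2->3]=2 ship[1->2]=2 ship[0->1]=2 prod=4 -> [20 4 6 2]
Step 8: demand=4,sold=2 ship[2->3]=2 ship[1->2]=2 ship[0->1]=2 prod=4 -> [22 4 6 2]
Step 9: demand=4,sold=2 ship[2->3]=2 ship[1->2]=2 ship[0->1]=2 prod=4 -> [24 4 6 2]
Step 10: demand=4,sold=2 ship[2->3]=2 ship[1->2]=2 ship[0->1]=2 prod=4 -> [26 4 6 2]
Step 11: demand=4,sold=2 ship[2->3]=2 ship[1->2]=2 ship[0->1]=2 prod=4 -> [28 4 6 2]
Step 12: demand=4,sold=2 ship[2->3]=2 ship[1->2]=2 ship[0->1]=2 prod=4 -> [30 4 6 2]
First stockout at step 4

4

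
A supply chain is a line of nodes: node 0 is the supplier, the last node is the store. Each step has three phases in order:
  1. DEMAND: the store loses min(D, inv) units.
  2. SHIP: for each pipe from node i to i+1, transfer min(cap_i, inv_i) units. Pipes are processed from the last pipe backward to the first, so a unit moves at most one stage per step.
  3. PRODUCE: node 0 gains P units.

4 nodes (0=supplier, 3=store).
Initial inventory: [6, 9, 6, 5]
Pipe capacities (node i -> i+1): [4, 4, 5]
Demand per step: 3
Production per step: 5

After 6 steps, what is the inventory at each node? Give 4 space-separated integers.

Step 1: demand=3,sold=3 ship[2->3]=5 ship[1->2]=4 ship[0->1]=4 prod=5 -> inv=[7 9 5 7]
Step 2: demand=3,sold=3 ship[2->3]=5 ship[1->2]=4 ship[0->1]=4 prod=5 -> inv=[8 9 4 9]
Step 3: demand=3,sold=3 ship[2->3]=4 ship[1->2]=4 ship[0->1]=4 prod=5 -> inv=[9 9 4 10]
Step 4: demand=3,sold=3 ship[2->3]=4 ship[1->2]=4 ship[0->1]=4 prod=5 -> inv=[10 9 4 11]
Step 5: demand=3,sold=3 ship[2->3]=4 ship[1->2]=4 ship[0->1]=4 prod=5 -> inv=[11 9 4 12]
Step 6: demand=3,sold=3 ship[2->3]=4 ship[1->2]=4 ship[0->1]=4 prod=5 -> inv=[12 9 4 13]

12 9 4 13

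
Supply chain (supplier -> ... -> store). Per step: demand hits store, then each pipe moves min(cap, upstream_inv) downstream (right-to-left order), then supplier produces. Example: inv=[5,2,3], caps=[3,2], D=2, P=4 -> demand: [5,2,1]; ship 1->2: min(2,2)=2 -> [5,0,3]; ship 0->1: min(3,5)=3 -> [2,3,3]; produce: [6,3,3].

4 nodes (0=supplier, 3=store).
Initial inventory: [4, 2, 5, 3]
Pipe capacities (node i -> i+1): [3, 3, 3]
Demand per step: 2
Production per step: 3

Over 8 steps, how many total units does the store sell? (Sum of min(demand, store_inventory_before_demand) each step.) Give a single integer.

Step 1: sold=2 (running total=2) -> [4 3 4 4]
Step 2: sold=2 (running total=4) -> [4 3 4 5]
Step 3: sold=2 (running total=6) -> [4 3 4 6]
Step 4: sold=2 (running total=8) -> [4 3 4 7]
Step 5: sold=2 (running total=10) -> [4 3 4 8]
Step 6: sold=2 (running total=12) -> [4 3 4 9]
Step 7: sold=2 (running total=14) -> [4 3 4 10]
Step 8: sold=2 (running total=16) -> [4 3 4 11]

Answer: 16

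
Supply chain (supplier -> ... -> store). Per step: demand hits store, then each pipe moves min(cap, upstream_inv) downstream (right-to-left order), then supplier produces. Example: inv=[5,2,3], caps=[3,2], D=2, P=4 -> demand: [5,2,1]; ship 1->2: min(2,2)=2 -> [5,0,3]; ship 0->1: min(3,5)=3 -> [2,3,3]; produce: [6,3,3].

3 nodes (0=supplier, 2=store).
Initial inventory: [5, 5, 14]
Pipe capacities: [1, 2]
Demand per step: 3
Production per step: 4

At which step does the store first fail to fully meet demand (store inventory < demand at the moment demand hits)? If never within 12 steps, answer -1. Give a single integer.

Step 1: demand=3,sold=3 ship[1->2]=2 ship[0->1]=1 prod=4 -> [8 4 13]
Step 2: demand=3,sold=3 ship[1->2]=2 ship[0->1]=1 prod=4 -> [11 3 12]
Step 3: demand=3,sold=3 ship[1->2]=2 ship[0->1]=1 prod=4 -> [14 2 11]
Step 4: demand=3,sold=3 ship[1->2]=2 ship[0->1]=1 prod=4 -> [17 1 10]
Step 5: demand=3,sold=3 ship[1->2]=1 ship[0->1]=1 prod=4 -> [20 1 8]
Step 6: demand=3,sold=3 ship[1->2]=1 ship[0->1]=1 prod=4 -> [23 1 6]
Step 7: demand=3,sold=3 ship[1->2]=1 ship[0->1]=1 prod=4 -> [26 1 4]
Step 8: demand=3,sold=3 ship[1->2]=1 ship[0->1]=1 prod=4 -> [29 1 2]
Step 9: demand=3,sold=2 ship[1->2]=1 ship[0->1]=1 prod=4 -> [32 1 1]
Step 10: demand=3,sold=1 ship[1->2]=1 ship[0->1]=1 prod=4 -> [35 1 1]
Step 11: demand=3,sold=1 ship[1->2]=1 ship[0->1]=1 prod=4 -> [38 1 1]
Step 12: demand=3,sold=1 ship[1->2]=1 ship[0->1]=1 prod=4 -> [41 1 1]
First stockout at step 9

9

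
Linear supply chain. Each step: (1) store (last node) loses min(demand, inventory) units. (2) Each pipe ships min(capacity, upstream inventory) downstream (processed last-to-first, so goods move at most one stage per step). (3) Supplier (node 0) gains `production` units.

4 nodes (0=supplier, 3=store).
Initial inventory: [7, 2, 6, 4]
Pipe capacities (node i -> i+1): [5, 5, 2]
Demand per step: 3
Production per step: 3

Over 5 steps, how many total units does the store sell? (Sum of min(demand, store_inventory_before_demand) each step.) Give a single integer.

Answer: 12

Derivation:
Step 1: sold=3 (running total=3) -> [5 5 6 3]
Step 2: sold=3 (running total=6) -> [3 5 9 2]
Step 3: sold=2 (running total=8) -> [3 3 12 2]
Step 4: sold=2 (running total=10) -> [3 3 13 2]
Step 5: sold=2 (running total=12) -> [3 3 14 2]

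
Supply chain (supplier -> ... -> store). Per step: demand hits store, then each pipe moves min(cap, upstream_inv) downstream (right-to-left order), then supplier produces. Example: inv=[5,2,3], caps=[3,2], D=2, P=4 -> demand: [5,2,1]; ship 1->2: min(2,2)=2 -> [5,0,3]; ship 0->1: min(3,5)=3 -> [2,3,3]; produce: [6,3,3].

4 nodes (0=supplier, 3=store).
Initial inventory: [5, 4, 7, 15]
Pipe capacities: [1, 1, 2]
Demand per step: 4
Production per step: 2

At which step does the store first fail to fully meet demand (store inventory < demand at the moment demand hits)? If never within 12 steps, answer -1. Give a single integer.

Step 1: demand=4,sold=4 ship[2->3]=2 ship[1->2]=1 ship[0->1]=1 prod=2 -> [6 4 6 13]
Step 2: demand=4,sold=4 ship[2->3]=2 ship[1->2]=1 ship[0->1]=1 prod=2 -> [7 4 5 11]
Step 3: demand=4,sold=4 ship[2->3]=2 ship[1->2]=1 ship[0->1]=1 prod=2 -> [8 4 4 9]
Step 4: demand=4,sold=4 ship[2->3]=2 ship[1->2]=1 ship[0->1]=1 prod=2 -> [9 4 3 7]
Step 5: demand=4,sold=4 ship[2->3]=2 ship[1->2]=1 ship[0->1]=1 prod=2 -> [10 4 2 5]
Step 6: demand=4,sold=4 ship[2->3]=2 ship[1->2]=1 ship[0->1]=1 prod=2 -> [11 4 1 3]
Step 7: demand=4,sold=3 ship[2->3]=1 ship[1->2]=1 ship[0->1]=1 prod=2 -> [12 4 1 1]
Step 8: demand=4,sold=1 ship[2->3]=1 ship[1->2]=1 ship[0->1]=1 prod=2 -> [13 4 1 1]
Step 9: demand=4,sold=1 ship[2->3]=1 ship[1->2]=1 ship[0->1]=1 prod=2 -> [14 4 1 1]
Step 10: demand=4,sold=1 ship[2->3]=1 ship[1->2]=1 ship[0->1]=1 prod=2 -> [15 4 1 1]
Step 11: demand=4,sold=1 ship[2->3]=1 ship[1->2]=1 ship[0->1]=1 prod=2 -> [16 4 1 1]
Step 12: demand=4,sold=1 ship[2->3]=1 ship[1->2]=1 ship[0->1]=1 prod=2 -> [17 4 1 1]
First stockout at step 7

7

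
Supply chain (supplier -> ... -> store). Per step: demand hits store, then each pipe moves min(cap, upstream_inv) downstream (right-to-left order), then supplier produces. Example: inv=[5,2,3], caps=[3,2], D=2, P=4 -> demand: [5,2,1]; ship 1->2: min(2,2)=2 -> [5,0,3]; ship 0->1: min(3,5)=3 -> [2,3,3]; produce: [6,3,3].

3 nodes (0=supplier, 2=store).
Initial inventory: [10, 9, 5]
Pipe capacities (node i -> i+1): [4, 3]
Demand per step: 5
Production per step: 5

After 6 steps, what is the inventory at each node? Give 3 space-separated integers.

Step 1: demand=5,sold=5 ship[1->2]=3 ship[0->1]=4 prod=5 -> inv=[11 10 3]
Step 2: demand=5,sold=3 ship[1->2]=3 ship[0->1]=4 prod=5 -> inv=[12 11 3]
Step 3: demand=5,sold=3 ship[1->2]=3 ship[0->1]=4 prod=5 -> inv=[13 12 3]
Step 4: demand=5,sold=3 ship[1->2]=3 ship[0->1]=4 prod=5 -> inv=[14 13 3]
Step 5: demand=5,sold=3 ship[1->2]=3 ship[0->1]=4 prod=5 -> inv=[15 14 3]
Step 6: demand=5,sold=3 ship[1->2]=3 ship[0->1]=4 prod=5 -> inv=[16 15 3]

16 15 3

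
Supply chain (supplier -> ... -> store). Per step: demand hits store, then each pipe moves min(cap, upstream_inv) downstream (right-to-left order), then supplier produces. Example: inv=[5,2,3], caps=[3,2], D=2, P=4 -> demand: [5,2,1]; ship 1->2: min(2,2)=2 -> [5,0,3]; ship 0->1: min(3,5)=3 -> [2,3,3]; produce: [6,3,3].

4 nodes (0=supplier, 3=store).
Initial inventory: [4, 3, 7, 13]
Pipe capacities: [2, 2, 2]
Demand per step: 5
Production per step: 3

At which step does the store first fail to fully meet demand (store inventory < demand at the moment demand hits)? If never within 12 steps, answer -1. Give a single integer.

Step 1: demand=5,sold=5 ship[2->3]=2 ship[1->2]=2 ship[0->1]=2 prod=3 -> [5 3 7 10]
Step 2: demand=5,sold=5 ship[2->3]=2 ship[1->2]=2 ship[0->1]=2 prod=3 -> [6 3 7 7]
Step 3: demand=5,sold=5 ship[2->3]=2 ship[1->2]=2 ship[0->1]=2 prod=3 -> [7 3 7 4]
Step 4: demand=5,sold=4 ship[2->3]=2 ship[1->2]=2 ship[0->1]=2 prod=3 -> [8 3 7 2]
Step 5: demand=5,sold=2 ship[2->3]=2 ship[1->2]=2 ship[0->1]=2 prod=3 -> [9 3 7 2]
Step 6: demand=5,sold=2 ship[2->3]=2 ship[1->2]=2 ship[0->1]=2 prod=3 -> [10 3 7 2]
Step 7: demand=5,sold=2 ship[2->3]=2 ship[1->2]=2 ship[0->1]=2 prod=3 -> [11 3 7 2]
Step 8: demand=5,sold=2 ship[2->3]=2 ship[1->2]=2 ship[0->1]=2 prod=3 -> [12 3 7 2]
Step 9: demand=5,sold=2 ship[2->3]=2 ship[1->2]=2 ship[0->1]=2 prod=3 -> [13 3 7 2]
Step 10: demand=5,sold=2 ship[2->3]=2 ship[1->2]=2 ship[0->1]=2 prod=3 -> [14 3 7 2]
Step 11: demand=5,sold=2 ship[2->3]=2 ship[1->2]=2 ship[0->1]=2 prod=3 -> [15 3 7 2]
Step 12: demand=5,sold=2 ship[2->3]=2 ship[1->2]=2 ship[0->1]=2 prod=3 -> [16 3 7 2]
First stockout at step 4

4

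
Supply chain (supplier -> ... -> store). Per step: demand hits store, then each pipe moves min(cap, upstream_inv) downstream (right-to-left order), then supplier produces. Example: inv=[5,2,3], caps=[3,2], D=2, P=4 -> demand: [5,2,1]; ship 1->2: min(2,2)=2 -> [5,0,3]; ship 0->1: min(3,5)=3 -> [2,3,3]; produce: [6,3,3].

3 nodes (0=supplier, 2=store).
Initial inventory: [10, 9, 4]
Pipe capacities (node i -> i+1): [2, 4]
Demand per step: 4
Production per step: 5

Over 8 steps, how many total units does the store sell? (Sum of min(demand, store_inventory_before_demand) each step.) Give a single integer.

Answer: 25

Derivation:
Step 1: sold=4 (running total=4) -> [13 7 4]
Step 2: sold=4 (running total=8) -> [16 5 4]
Step 3: sold=4 (running total=12) -> [19 3 4]
Step 4: sold=4 (running total=16) -> [22 2 3]
Step 5: sold=3 (running total=19) -> [25 2 2]
Step 6: sold=2 (running total=21) -> [28 2 2]
Step 7: sold=2 (running total=23) -> [31 2 2]
Step 8: sold=2 (running total=25) -> [34 2 2]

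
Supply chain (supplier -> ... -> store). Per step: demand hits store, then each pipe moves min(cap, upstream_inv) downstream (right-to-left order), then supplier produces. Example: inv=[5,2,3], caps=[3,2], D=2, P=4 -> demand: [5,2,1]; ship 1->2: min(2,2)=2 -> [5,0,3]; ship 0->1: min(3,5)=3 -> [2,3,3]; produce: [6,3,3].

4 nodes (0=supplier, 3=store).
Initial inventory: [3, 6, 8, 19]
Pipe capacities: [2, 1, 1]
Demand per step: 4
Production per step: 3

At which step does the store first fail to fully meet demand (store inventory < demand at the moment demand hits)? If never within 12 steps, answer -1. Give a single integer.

Step 1: demand=4,sold=4 ship[2->3]=1 ship[1->2]=1 ship[0->1]=2 prod=3 -> [4 7 8 16]
Step 2: demand=4,sold=4 ship[2->3]=1 ship[1->2]=1 ship[0->1]=2 prod=3 -> [5 8 8 13]
Step 3: demand=4,sold=4 ship[2->3]=1 ship[1->2]=1 ship[0->1]=2 prod=3 -> [6 9 8 10]
Step 4: demand=4,sold=4 ship[2->3]=1 ship[1->2]=1 ship[0->1]=2 prod=3 -> [7 10 8 7]
Step 5: demand=4,sold=4 ship[2->3]=1 ship[1->2]=1 ship[0->1]=2 prod=3 -> [8 11 8 4]
Step 6: demand=4,sold=4 ship[2->3]=1 ship[1->2]=1 ship[0->1]=2 prod=3 -> [9 12 8 1]
Step 7: demand=4,sold=1 ship[2->3]=1 ship[1->2]=1 ship[0->1]=2 prod=3 -> [10 13 8 1]
Step 8: demand=4,sold=1 ship[2->3]=1 ship[1->2]=1 ship[0->1]=2 prod=3 -> [11 14 8 1]
Step 9: demand=4,sold=1 ship[2->3]=1 ship[1->2]=1 ship[0->1]=2 prod=3 -> [12 15 8 1]
Step 10: demand=4,sold=1 ship[2->3]=1 ship[1->2]=1 ship[0->1]=2 prod=3 -> [13 16 8 1]
Step 11: demand=4,sold=1 ship[2->3]=1 ship[1->2]=1 ship[0->1]=2 prod=3 -> [14 17 8 1]
Step 12: demand=4,sold=1 ship[2->3]=1 ship[1->2]=1 ship[0->1]=2 prod=3 -> [15 18 8 1]
First stockout at step 7

7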